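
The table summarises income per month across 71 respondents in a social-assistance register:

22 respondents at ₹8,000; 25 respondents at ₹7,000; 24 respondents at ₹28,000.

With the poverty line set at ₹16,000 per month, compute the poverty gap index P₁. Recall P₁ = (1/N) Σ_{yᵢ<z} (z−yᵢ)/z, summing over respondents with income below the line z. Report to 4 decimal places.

Poor units: 25×₹7,000, 22×₹8,000 (q = 47 of N = 71).
Shortfall ratios: (16000−7000)/16000 = 0.5625 (×25); (16000−8000)/16000 = 0.5000 (×22).
Σ = 25.062500. Dividing by the full population N = 71 gives P₁ = 0.3530.

0.3530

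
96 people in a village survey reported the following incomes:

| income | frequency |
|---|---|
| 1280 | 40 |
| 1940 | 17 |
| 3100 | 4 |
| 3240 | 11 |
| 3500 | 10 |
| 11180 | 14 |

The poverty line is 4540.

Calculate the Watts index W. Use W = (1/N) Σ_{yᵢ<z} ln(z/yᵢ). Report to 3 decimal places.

0.760

Incomes under z: 40×1280, 17×1940, 4×3100, 11×3240, 10×3500 (q = 82 of N = 96).
Log shortfalls: ln(4540/1280) = 1.2661 (×40); ln(4540/1940) = 0.8502 (×17); ln(4540/3100) = 0.3815 (×4); ln(4540/3240) = 0.3374 (×11); ln(4540/3500) = 0.2602 (×10).
W = 72.935372 / 96 = 0.760.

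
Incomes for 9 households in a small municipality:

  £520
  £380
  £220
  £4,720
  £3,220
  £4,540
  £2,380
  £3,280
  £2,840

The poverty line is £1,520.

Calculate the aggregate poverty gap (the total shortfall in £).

£3,440

Below the line: £220, £380, £520 (q = 3 of N = 9).
Individual gaps: 1520−220 = 1300; 1520−380 = 1140; 1520−520 = 1000.
Aggregate gap = £3,440.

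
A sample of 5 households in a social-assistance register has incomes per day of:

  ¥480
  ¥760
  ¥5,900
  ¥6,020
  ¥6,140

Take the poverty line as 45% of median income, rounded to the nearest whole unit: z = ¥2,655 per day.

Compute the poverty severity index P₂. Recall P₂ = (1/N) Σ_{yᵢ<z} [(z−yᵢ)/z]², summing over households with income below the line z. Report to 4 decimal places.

Poor units: ¥480, ¥760 (q = 2 of N = 5).
Relative gaps: (2655−480)/2655 = 0.8192; (2655−760)/2655 = 0.7137.
Squared: 0.6711; 0.5094.
Sum = 1.180539; P₂ = 1.180539 / 5 = 0.2361.

0.2361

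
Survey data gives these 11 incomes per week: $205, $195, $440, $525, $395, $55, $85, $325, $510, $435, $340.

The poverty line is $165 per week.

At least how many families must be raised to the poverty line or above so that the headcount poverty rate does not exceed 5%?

2 of the 11 families are poor, so H = 2/11 = 0.182.
A headcount ratio of at most 5% allows at most ⌊0.05 × 11⌋ = 0 poor families.
So at least 2 − 0 = 2 must be lifted.

2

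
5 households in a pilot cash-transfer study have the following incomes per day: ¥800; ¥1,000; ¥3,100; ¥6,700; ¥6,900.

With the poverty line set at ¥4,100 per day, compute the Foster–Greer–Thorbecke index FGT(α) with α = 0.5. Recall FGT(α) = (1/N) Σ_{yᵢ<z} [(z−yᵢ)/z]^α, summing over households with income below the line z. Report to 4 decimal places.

Poor units: ¥800, ¥1,000, ¥3,100 (q = 3 of N = 5).
Gap ratios (z−y)/z: (4100−800)/4100 = 0.8049; (4100−1000)/4100 = 0.7561; (4100−3100)/4100 = 0.2439.
Raised to α = 0.5: 0.89715; 0.86954; 0.49386.
Sum = 2.260553; FGT(0.5) = 2.260553 / 5 = 0.4521.

0.4521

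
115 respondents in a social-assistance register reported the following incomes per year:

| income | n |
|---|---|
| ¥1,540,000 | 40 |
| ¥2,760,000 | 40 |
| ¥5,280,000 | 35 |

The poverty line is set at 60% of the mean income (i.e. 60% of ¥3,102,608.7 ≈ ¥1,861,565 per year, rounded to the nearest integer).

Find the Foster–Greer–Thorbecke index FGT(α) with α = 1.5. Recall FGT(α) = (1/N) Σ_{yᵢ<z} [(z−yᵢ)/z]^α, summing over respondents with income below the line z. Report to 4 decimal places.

0.0250

Poor units: 40×¥1,540,000 (q = 40 of N = 115).
Shortfall ratios: (1861565−1540000)/1861565 = 0.1727 (×40).
Raised to α = 1.5: 0.07179 (×40).
Sum = 2.871745; FGT(1.5) = 2.871745 / 115 = 0.0250.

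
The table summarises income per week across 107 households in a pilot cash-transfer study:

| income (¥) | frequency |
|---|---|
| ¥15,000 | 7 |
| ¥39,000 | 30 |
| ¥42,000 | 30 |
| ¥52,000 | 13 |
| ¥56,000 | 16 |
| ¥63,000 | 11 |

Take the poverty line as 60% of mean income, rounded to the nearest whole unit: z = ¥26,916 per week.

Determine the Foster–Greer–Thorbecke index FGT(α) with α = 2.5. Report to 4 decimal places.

0.0085

Below the line: 7×¥15,000 (q = 7 of N = 107).
Gap ratios (z−y)/z: (26916−15000)/26916 = 0.4427 (×7).
Raised to α = 2.5: 0.13041 (×7).
Sum = 0.912847; FGT(2.5) = 0.912847 / 107 = 0.0085.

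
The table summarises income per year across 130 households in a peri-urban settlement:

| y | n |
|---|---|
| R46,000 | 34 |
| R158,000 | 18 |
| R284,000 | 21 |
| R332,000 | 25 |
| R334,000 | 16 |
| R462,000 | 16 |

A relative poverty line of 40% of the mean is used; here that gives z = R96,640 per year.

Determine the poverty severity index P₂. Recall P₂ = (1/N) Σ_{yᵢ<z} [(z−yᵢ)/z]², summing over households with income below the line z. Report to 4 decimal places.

0.0718

Below z: 34×R46,000 (q = 34 of N = 130).
Normalized shortfalls: (96640−46000)/96640 = 0.5240 (×34).
Squared: 0.2746 (×34).
Sum = 9.335820; P₂ = 9.335820 / 130 = 0.0718.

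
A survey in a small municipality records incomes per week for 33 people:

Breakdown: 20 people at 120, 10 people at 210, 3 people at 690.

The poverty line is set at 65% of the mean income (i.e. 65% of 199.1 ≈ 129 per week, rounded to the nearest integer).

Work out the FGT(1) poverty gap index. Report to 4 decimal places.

Poor units: 20×120 (q = 20 of N = 33).
Normalized shortfalls: (129−120)/129 = 0.0698 (×20).
Sum of shortfalls = 1.395349; P₁ averages over all N: 1.395349 / 33 = 0.0423.

0.0423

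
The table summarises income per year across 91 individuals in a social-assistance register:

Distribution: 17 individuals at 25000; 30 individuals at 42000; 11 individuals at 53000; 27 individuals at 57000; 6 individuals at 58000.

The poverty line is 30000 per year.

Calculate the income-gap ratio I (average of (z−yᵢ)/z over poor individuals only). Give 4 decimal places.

Below the line: 17×25000 (q = 17 of N = 91).
Shortfall ratios (z−y)/z: 0.1667 (×17); sum = 2.833333.
The income-gap ratio divides by q (the poor only): 2.833333 / 17 = 0.1667.

0.1667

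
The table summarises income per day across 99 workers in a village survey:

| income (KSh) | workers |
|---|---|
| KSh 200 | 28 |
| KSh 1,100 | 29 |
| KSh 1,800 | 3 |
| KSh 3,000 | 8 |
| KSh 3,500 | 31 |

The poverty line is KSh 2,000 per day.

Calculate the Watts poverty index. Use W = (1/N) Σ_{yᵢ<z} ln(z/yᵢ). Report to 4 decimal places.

0.8296

Below the line: 28×KSh 200, 29×KSh 1,100, 3×KSh 1,800 (q = 60 of N = 99).
Log shortfalls: ln(2000/200) = 2.3026 (×28); ln(2000/1100) = 0.5978 (×29); ln(2000/1800) = 0.1054 (×3).
W = 82.125737 / 99 = 0.8296.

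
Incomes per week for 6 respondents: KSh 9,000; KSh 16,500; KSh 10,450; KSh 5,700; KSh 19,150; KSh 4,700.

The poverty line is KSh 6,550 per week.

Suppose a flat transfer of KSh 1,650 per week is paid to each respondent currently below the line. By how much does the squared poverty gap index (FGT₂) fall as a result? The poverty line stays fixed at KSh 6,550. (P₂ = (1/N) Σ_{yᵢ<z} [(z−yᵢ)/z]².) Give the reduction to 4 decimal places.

0.0159

Before: below the line — KSh 4,700, KSh 5,700; squared poverty gap index (FGT₂) = 0.016102.
After the KSh 1,650 transfer: below the line — KSh 6,350; squared poverty gap index (FGT₂) = 0.000155.
Reduction = 0.016102 − 0.000155 = 0.0159.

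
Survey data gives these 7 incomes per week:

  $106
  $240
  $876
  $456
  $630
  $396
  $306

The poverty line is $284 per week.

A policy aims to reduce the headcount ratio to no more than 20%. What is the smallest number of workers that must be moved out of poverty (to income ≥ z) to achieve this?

1

2 of the 7 workers are poor, so H = 2/7 = 0.286.
A headcount ratio of at most 20% allows at most ⌊0.20 × 7⌋ = 1 poor workers.
So at least 2 − 1 = 1 must be lifted.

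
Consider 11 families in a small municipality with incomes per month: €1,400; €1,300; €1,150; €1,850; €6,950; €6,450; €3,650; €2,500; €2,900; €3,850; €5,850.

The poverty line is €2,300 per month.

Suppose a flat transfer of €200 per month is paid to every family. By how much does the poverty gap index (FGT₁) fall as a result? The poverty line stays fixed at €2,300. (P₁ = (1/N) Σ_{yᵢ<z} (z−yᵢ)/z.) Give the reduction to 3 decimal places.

Before: below the line — €1,150, €1,300, €1,400, €1,850; poverty gap index (FGT₁) = 0.13834.
After the €200 transfer: below the line — €1,350, €1,500, €1,600, €2,050; poverty gap index (FGT₁) = 0.10672.
Reduction = 0.13834 − 0.10672 = 0.032.

0.032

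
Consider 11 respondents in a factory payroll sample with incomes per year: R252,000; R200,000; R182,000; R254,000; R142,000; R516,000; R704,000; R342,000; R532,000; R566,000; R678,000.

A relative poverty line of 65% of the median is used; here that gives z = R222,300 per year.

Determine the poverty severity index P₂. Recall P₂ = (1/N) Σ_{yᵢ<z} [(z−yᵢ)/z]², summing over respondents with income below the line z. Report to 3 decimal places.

0.016

Below the line: R142,000, R182,000, R200,000 (q = 3 of N = 11).
Relative gaps: (222300−142000)/222300 = 0.3612; (222300−182000)/222300 = 0.1813; (222300−200000)/222300 = 0.1003.
Squared: 0.1305; 0.0329; 0.0101.
Sum = 0.173410; P₂ = 0.173410 / 11 = 0.016.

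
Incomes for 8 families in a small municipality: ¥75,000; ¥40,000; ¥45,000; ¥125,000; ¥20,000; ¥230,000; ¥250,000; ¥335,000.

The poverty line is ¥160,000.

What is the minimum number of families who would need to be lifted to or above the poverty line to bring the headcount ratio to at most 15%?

4

Currently q = 5 of N = 8 are below the line (H = 0.625).
A headcount ratio of at most 15% allows at most ⌊0.15 × 8⌋ = 1 poor families.
So at least 5 − 1 = 4 must be lifted.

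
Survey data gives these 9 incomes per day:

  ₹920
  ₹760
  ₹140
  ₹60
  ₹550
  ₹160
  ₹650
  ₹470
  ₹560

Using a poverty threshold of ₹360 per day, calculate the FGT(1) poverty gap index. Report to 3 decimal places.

Below the line: ₹60, ₹140, ₹160 (q = 3 of N = 9).
Shortfall ratios: (360−60)/360 = 0.8333; (360−140)/360 = 0.6111; (360−160)/360 = 0.5556.
Sum of shortfalls = 2.000000; P₁ averages over all N: 2.000000 / 9 = 0.222.

0.222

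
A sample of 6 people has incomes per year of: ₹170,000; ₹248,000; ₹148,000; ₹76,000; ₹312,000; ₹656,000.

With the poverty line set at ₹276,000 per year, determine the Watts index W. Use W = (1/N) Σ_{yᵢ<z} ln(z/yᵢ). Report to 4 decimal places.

0.4174

Below z: ₹76,000, ₹148,000, ₹170,000, ₹248,000 (q = 4 of N = 6).
ln(z/y) terms: ln(276000/76000) = 1.2897; ln(276000/148000) = 0.6232; ln(276000/170000) = 0.4846; ln(276000/248000) = 0.1070.
W = 2.504431 / 6 = 0.4174.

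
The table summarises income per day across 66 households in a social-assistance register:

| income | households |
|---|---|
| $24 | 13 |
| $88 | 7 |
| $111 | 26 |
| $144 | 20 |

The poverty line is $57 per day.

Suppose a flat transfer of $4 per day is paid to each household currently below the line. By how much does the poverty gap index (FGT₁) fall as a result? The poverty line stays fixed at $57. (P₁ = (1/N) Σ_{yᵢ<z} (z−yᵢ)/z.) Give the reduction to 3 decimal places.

Before: below the line — 13×$24; poverty gap index (FGT₁) = 0.11404.
After the $4 transfer: below the line — 13×$28; poverty gap index (FGT₁) = 0.10021.
Reduction = 0.11404 − 0.10021 = 0.014.

0.014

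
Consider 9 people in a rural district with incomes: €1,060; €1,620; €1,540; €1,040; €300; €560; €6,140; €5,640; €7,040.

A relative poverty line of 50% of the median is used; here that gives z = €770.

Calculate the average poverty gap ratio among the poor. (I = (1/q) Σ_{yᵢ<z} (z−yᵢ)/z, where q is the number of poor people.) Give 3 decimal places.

Incomes under z: €300, €560 (q = 2 of N = 9).
Relative gaps: 0.6104, 0.2727; sum = 0.883117.
I averages over the q = 2 poor units only: 0.883117 / 2 = 0.442.

0.442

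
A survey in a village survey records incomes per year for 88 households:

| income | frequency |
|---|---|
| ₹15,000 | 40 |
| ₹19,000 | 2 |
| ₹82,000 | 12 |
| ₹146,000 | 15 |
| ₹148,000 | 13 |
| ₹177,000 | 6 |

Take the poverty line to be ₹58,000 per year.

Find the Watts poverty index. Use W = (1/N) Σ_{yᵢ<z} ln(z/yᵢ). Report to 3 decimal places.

0.640

Below z: 40×₹15,000, 2×₹19,000 (q = 42 of N = 88).
Log gaps: ln(58000/15000) = 1.3524 (×40); ln(58000/19000) = 1.1160 (×2).
W = 56.327720 / 88 = 0.640.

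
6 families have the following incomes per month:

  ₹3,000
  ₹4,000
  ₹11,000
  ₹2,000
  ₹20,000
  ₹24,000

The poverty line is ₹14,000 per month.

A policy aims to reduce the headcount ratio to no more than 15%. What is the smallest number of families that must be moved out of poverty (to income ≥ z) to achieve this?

4 of the 6 families are poor, so H = 4/6 = 0.667.
A headcount ratio of at most 15% allows at most ⌊0.15 × 6⌋ = 0 poor families.
So at least 4 − 0 = 4 must be lifted.

4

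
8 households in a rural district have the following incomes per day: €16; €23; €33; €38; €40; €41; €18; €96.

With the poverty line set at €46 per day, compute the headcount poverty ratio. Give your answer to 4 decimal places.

7 of the 8 households have income below €46.
H = 7/8 = 0.8750.

0.8750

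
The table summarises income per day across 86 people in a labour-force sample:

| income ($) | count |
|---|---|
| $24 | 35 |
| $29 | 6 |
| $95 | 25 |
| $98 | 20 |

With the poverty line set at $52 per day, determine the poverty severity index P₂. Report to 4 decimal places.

Below the line: 35×$24, 6×$29 (q = 41 of N = 86).
Relative gaps: (52−24)/52 = 0.5385 (×35); (52−29)/52 = 0.4423 (×6).
Squared: 0.2899 (×35); 0.1956 (×6).
Sum = 11.321746; P₂ = 11.321746 / 86 = 0.1316.

0.1316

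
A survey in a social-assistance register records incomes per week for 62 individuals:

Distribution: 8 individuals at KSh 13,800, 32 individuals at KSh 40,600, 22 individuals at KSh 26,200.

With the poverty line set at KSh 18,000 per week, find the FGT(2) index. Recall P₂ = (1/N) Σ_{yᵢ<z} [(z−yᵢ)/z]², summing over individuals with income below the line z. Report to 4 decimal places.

Poor units: 8×KSh 13,800 (q = 8 of N = 62).
Relative gaps: (18000−13800)/18000 = 0.2333 (×8).
Squared: 0.0544 (×8).
Sum = 0.435556; P₂ = 0.435556 / 62 = 0.0070.

0.0070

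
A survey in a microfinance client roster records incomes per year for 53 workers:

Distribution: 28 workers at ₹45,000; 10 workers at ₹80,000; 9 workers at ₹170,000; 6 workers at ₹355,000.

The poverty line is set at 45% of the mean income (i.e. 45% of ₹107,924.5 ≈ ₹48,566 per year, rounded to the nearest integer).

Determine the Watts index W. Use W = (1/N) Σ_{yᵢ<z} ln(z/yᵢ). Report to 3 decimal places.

0.040

Below the line: 28×₹45,000 (q = 28 of N = 53).
Log shortfalls: ln(48566/45000) = 0.0763 (×28).
W = 2.135314 / 53 = 0.040.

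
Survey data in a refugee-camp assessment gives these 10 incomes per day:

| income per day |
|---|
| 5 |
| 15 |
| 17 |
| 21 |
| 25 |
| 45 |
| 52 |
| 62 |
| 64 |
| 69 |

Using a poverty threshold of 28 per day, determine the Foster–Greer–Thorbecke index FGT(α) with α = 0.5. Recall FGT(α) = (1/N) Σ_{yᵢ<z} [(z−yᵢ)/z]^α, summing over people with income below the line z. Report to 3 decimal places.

Poor units: 5, 15, 17, 21, 25 (q = 5 of N = 10).
Shortfall ratios: (28−5)/28 = 0.8214; (28−15)/28 = 0.4643; (28−17)/28 = 0.3929; (28−21)/28 = 0.2500; (28−25)/28 = 0.1071.
Raised to α = 0.5: 0.90633; 0.68139; 0.62678; 0.50000; 0.32733.
Sum = 3.041822; FGT(0.5) = 3.041822 / 10 = 0.304.

0.304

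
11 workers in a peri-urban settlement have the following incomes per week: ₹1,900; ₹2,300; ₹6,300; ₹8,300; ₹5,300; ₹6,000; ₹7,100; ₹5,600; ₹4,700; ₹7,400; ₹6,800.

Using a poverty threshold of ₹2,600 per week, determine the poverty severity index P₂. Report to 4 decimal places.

0.0078

Below z: ₹1,900, ₹2,300 (q = 2 of N = 11).
Shortfall ratios: (2600−1900)/2600 = 0.2692; (2600−2300)/2600 = 0.1154.
Squared: 0.0725; 0.0133.
Sum = 0.085799; P₂ = 0.085799 / 11 = 0.0078.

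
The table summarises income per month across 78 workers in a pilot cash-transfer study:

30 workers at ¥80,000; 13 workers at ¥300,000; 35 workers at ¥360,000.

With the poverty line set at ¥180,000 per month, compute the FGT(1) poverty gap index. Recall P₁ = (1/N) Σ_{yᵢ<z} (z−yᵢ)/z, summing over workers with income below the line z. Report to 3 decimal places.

Poor units: 30×¥80,000 (q = 30 of N = 78).
Shortfall ratios: (180000−80000)/180000 = 0.5556 (×30).
Σ = 16.666667. Dividing by the full population N = 78 gives P₁ = 0.214.

0.214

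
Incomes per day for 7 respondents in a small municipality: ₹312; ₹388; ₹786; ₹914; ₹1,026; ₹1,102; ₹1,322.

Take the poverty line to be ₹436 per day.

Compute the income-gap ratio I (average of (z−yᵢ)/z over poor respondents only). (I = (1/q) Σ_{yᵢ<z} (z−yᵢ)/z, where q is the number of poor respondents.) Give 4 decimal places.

Below the line: ₹312, ₹388 (q = 2 of N = 7).
Relative gaps: 0.2844, 0.1101; sum = 0.394495.
The income-gap ratio divides by q (the poor only): 0.394495 / 2 = 0.1972.

0.1972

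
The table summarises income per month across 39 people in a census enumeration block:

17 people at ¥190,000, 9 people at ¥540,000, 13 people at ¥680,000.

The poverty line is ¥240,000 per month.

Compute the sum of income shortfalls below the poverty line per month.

¥850,000

Incomes under z: 17×¥190,000 (q = 17 of N = 39).
Individual gaps: 17×(240000−190000) = 850000.
Aggregate gap = ¥850,000.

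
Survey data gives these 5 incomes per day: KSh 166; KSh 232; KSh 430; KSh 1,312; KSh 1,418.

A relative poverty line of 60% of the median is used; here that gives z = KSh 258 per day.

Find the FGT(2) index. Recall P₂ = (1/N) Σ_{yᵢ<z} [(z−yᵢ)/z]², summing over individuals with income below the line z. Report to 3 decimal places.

Below the line: KSh 166, KSh 232 (q = 2 of N = 5).
Shortfall ratios: (258−166)/258 = 0.3566; (258−232)/258 = 0.1008.
Squared: 0.1272; 0.0102.
Sum = 0.137311; P₂ = 0.137311 / 5 = 0.027.

0.027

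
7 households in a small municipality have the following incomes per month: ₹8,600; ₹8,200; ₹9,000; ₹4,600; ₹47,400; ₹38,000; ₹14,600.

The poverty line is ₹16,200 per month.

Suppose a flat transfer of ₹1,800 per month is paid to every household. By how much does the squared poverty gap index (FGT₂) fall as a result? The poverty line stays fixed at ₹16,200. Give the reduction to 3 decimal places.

0.062

Before: below the line — ₹4,600, ₹8,200, ₹8,600, ₹9,000, ₹14,600; squared poverty gap index (FGT₂) = 0.16914.
After the ₹1,800 transfer: below the line — ₹6,400, ₹10,000, ₹10,400, ₹10,800; squared poverty gap index (FGT₂) = 0.10739.
Reduction = 0.16914 − 0.10739 = 0.062.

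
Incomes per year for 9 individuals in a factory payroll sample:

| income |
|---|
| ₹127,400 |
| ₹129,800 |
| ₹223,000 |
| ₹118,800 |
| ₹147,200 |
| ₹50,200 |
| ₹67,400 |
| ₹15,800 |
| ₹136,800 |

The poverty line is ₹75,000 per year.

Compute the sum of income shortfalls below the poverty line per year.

Below z: ₹15,800, ₹50,200, ₹67,400 (q = 3 of N = 9).
Individual gaps: 75000−15800 = 59200; 75000−50200 = 24800; 75000−67400 = 7600.
Aggregate gap = ₹91,600.

₹91,600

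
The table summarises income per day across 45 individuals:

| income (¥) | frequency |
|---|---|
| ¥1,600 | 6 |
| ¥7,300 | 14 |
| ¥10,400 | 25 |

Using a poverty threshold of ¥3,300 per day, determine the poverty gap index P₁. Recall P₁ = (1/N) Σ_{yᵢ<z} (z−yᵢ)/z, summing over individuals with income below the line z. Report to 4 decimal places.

0.0687

Below z: 6×¥1,600 (q = 6 of N = 45).
Relative gaps: (3300−1600)/3300 = 0.5152 (×6).
Sum of shortfalls = 3.090909; P₁ averages over all N: 3.090909 / 45 = 0.0687.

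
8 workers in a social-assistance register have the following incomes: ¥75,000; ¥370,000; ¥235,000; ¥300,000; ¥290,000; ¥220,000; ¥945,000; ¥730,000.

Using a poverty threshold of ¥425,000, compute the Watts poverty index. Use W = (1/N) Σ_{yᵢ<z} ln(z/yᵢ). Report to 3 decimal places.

0.482

Below z: ¥75,000, ¥220,000, ¥235,000, ¥290,000, ¥300,000, ¥370,000 (q = 6 of N = 8).
Log shortfalls: ln(425000/75000) = 1.7346; ln(425000/220000) = 0.6585; ln(425000/235000) = 0.5925; ln(425000/290000) = 0.3822; ln(425000/300000) = 0.3483; ln(425000/370000) = 0.1386.
W = 3.854667 / 8 = 0.482.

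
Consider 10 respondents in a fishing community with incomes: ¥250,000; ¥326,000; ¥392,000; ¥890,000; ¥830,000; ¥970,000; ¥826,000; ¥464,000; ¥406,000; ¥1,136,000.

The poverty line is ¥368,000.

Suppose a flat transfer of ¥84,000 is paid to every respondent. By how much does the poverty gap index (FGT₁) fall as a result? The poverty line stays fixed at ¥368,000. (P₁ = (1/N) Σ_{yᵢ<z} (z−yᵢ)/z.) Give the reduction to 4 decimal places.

Before: below the line — ¥250,000, ¥326,000; poverty gap index (FGT₁) = 0.043478.
After the ¥84,000 transfer: below the line — ¥334,000; poverty gap index (FGT₁) = 0.009239.
Reduction = 0.043478 − 0.009239 = 0.0342.

0.0342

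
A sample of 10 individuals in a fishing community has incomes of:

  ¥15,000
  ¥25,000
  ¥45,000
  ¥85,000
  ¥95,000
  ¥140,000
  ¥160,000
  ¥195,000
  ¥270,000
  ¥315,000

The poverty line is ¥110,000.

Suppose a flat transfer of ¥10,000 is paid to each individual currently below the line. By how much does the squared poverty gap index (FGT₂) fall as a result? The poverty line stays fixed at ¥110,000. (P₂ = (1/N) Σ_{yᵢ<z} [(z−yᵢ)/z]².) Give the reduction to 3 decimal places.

0.043

Before: below the line — ¥15,000, ¥25,000, ¥45,000, ¥85,000, ¥95,000; squared poverty gap index (FGT₂) = 0.17624.
After the ¥10,000 transfer: below the line — ¥25,000, ¥35,000, ¥55,000, ¥95,000, ¥105,000; squared poverty gap index (FGT₂) = 0.13326.
Reduction = 0.17624 − 0.13326 = 0.043.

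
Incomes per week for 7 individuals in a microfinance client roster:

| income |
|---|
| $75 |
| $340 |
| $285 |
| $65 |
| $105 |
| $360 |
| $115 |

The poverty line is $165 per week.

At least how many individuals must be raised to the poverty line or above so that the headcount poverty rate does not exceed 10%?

4

4 of the 7 individuals are poor, so H = 4/7 = 0.571.
A headcount ratio of at most 10% allows at most ⌊0.10 × 7⌋ = 0 poor individuals.
So at least 4 − 0 = 4 must be lifted.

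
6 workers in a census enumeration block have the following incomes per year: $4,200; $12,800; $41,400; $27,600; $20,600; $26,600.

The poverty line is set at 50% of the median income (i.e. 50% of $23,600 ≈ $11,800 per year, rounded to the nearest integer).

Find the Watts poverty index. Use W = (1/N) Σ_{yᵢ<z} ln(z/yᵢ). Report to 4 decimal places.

Incomes under z: $4,200 (q = 1 of N = 6).
Log shortfalls: ln(11800/4200) = 1.0330.
W = 1.033015 / 6 = 0.1722.

0.1722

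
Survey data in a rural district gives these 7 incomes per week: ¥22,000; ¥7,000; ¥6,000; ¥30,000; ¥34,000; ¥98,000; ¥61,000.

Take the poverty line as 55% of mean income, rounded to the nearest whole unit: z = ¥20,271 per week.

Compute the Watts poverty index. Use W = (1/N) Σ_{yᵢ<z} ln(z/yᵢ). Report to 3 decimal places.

0.326

Incomes under z: ¥6,000, ¥7,000 (q = 2 of N = 7).
ln(z/y) terms: ln(20271/6000) = 1.2174; ln(20271/7000) = 1.0633.
W = 2.280713 / 7 = 0.326.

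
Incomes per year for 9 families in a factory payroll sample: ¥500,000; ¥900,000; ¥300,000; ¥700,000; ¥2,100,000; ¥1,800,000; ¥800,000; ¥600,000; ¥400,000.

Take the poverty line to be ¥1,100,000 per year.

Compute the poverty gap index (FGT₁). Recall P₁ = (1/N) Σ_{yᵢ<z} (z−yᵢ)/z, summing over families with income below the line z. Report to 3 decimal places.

0.354

Below z: ¥300,000, ¥400,000, ¥500,000, ¥600,000, ¥700,000, ¥800,000, ¥900,000 (q = 7 of N = 9).
Relative gaps: (1100000−300000)/1100000 = 0.7273; (1100000−400000)/1100000 = 0.6364; (1100000−500000)/1100000 = 0.5455; (1100000−600000)/1100000 = 0.4545; (1100000−700000)/1100000 = 0.3636; (1100000−800000)/1100000 = 0.2727; (1100000−900000)/1100000 = 0.1818.
Sum of shortfalls = 3.181818; P₁ averages over all N: 3.181818 / 9 = 0.354.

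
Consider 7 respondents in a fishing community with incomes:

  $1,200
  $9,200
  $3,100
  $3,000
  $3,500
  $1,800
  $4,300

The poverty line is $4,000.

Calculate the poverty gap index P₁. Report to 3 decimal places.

Below z: $1,200, $1,800, $3,000, $3,100, $3,500 (q = 5 of N = 7).
Relative gaps: (4000−1200)/4000 = 0.7000; (4000−1800)/4000 = 0.5500; (4000−3000)/4000 = 0.2500; (4000−3100)/4000 = 0.2250; (4000−3500)/4000 = 0.1250.
Σ = 1.850000. Dividing by the full population N = 7 gives P₁ = 0.264.

0.264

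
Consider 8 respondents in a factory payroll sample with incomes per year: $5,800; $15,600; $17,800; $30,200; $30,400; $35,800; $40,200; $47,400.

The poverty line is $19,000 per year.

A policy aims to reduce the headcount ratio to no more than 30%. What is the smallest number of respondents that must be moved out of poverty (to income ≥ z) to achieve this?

Currently q = 3 of N = 8 are below the line (H = 0.375).
A headcount ratio of at most 30% allows at most ⌊0.30 × 8⌋ = 2 poor respondents.
So at least 3 − 2 = 1 must be lifted.

1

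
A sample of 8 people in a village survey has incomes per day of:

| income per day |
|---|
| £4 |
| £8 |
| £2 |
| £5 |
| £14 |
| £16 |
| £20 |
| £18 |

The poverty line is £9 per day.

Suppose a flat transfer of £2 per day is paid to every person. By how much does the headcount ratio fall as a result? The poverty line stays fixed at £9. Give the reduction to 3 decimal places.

0.125

Before: below the line — £2, £4, £5, £8; headcount ratio = 0.50000.
After the £2 transfer: below the line — £4, £6, £7; headcount ratio = 0.37500.
Reduction = 0.50000 − 0.37500 = 0.125.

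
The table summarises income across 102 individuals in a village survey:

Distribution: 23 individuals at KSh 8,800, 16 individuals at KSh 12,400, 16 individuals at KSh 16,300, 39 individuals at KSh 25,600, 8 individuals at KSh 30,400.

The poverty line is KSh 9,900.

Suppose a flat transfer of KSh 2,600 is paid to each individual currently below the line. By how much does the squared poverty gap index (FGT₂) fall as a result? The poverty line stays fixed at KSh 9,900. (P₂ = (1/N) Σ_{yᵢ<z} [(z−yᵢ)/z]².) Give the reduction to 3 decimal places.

Before: below the line — 23×KSh 8,800; squared poverty gap index (FGT₂) = 0.00278.
After the KSh 2,600 transfer: below the line — none; squared poverty gap index (FGT₂) = 0.00000.
Reduction = 0.00278 − 0.00000 = 0.003.

0.003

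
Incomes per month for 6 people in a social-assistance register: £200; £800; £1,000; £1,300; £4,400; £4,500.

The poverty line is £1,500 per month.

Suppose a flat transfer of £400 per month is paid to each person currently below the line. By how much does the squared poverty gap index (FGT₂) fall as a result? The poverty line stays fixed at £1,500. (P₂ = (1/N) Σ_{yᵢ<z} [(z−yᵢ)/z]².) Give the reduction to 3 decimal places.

Before: below the line — £200, £800, £1,000, £1,300; squared poverty gap index (FGT₂) = 0.18296.
After the £400 transfer: below the line — £600, £1,200, £1,400; squared poverty gap index (FGT₂) = 0.06741.
Reduction = 0.18296 − 0.06741 = 0.116.

0.116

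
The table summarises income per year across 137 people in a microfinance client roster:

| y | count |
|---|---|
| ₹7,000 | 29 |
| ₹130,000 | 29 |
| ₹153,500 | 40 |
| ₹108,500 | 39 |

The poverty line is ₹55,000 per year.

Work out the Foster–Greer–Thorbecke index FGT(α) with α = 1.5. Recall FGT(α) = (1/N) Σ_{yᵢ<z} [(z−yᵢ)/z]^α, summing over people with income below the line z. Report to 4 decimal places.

0.1726

Incomes under z: 29×₹7,000 (q = 29 of N = 137).
Normalized shortfalls: (55000−7000)/55000 = 0.8727 (×29).
Raised to α = 1.5: 0.81530 (×29).
Sum = 23.643721; FGT(1.5) = 23.643721 / 137 = 0.1726.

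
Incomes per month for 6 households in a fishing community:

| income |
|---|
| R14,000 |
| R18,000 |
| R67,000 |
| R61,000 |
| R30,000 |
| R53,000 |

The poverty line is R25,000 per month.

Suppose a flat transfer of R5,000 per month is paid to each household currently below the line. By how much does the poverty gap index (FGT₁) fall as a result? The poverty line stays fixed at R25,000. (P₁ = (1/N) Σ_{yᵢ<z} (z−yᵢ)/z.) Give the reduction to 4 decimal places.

Before: below the line — R14,000, R18,000; poverty gap index (FGT₁) = 0.120000.
After the R5,000 transfer: below the line — R19,000, R23,000; poverty gap index (FGT₁) = 0.053333.
Reduction = 0.120000 − 0.053333 = 0.0667.

0.0667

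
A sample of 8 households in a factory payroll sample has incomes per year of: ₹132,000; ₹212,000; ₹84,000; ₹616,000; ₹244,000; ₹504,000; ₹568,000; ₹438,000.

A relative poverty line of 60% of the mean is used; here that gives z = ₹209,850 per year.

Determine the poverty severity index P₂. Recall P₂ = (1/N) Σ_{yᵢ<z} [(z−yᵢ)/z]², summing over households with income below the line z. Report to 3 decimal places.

0.062

Incomes under z: ₹84,000, ₹132,000 (q = 2 of N = 8).
Gap ratios (z−y)/z: (209850−84000)/209850 = 0.5997; (209850−132000)/209850 = 0.3710.
Squared: 0.3597; 0.1376.
Sum = 0.497283; P₂ = 0.497283 / 8 = 0.062.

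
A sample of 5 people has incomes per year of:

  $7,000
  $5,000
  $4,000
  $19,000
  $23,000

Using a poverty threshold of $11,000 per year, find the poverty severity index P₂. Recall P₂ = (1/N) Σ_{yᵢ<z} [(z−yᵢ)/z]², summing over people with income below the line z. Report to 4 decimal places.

Below the line: $4,000, $5,000, $7,000 (q = 3 of N = 5).
Gap ratios (z−y)/z: (11000−4000)/11000 = 0.6364; (11000−5000)/11000 = 0.5455; (11000−7000)/11000 = 0.3636.
Squared: 0.4050; 0.2975; 0.1322.
Sum = 0.834711; P₂ = 0.834711 / 5 = 0.1669.

0.1669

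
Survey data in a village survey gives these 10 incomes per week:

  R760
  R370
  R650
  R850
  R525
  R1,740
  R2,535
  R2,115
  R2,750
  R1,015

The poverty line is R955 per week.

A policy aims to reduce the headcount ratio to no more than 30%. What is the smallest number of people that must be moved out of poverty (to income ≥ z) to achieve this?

2

Currently q = 5 of N = 10 are below the line (H = 0.500).
A headcount ratio of at most 30% allows at most ⌊0.30 × 10⌋ = 3 poor people.
So at least 5 − 3 = 2 must be lifted.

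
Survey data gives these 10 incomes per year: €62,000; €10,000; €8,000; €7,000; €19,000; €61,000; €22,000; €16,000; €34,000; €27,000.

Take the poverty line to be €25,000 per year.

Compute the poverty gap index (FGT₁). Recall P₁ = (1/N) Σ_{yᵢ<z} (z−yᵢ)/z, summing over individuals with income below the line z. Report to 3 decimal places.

Poor units: €7,000, €8,000, €10,000, €16,000, €19,000, €22,000 (q = 6 of N = 10).
Gap ratios (z−y)/z: (25000−7000)/25000 = 0.7200; (25000−8000)/25000 = 0.6800; (25000−10000)/25000 = 0.6000; (25000−16000)/25000 = 0.3600; (25000−19000)/25000 = 0.2400; (25000−22000)/25000 = 0.1200.
Sum of shortfalls = 2.720000; P₁ averages over all N: 2.720000 / 10 = 0.272.

0.272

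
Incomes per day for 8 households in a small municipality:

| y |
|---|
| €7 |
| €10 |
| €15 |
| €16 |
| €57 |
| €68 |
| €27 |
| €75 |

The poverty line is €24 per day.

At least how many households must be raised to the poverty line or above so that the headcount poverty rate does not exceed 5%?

4

4 of the 8 households are poor, so H = 4/8 = 0.500.
A headcount ratio of at most 5% allows at most ⌊0.05 × 8⌋ = 0 poor households.
So at least 4 − 0 = 4 must be lifted.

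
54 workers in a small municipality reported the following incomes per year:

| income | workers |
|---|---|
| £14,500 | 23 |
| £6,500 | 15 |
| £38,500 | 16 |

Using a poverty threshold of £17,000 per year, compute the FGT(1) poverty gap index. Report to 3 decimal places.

0.234

Below the line: 15×£6,500, 23×£14,500 (q = 38 of N = 54).
Relative gaps: (17000−6500)/17000 = 0.6176 (×15); (17000−14500)/17000 = 0.1471 (×23).
Σ = 12.647059. Dividing by the full population N = 54 gives P₁ = 0.234.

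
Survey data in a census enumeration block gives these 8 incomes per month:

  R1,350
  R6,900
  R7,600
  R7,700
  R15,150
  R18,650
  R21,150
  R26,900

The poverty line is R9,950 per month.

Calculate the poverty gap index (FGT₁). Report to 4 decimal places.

0.2041

Below z: R1,350, R6,900, R7,600, R7,700 (q = 4 of N = 8).
Normalized shortfalls: (9950−1350)/9950 = 0.8643; (9950−6900)/9950 = 0.3065; (9950−7600)/9950 = 0.2362; (9950−7700)/9950 = 0.2261.
Sum of shortfalls = 1.633166; P₁ averages over all N: 1.633166 / 8 = 0.2041.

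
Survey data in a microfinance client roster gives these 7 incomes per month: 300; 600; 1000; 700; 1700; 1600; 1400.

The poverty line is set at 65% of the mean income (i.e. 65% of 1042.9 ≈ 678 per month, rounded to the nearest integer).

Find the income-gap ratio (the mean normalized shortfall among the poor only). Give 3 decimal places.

Poor units: 300, 600 (q = 2 of N = 7).
Relative gaps: 0.5575, 0.1150; sum = 0.672566.
I averages over the q = 2 poor units only: 0.672566 / 2 = 0.336.

0.336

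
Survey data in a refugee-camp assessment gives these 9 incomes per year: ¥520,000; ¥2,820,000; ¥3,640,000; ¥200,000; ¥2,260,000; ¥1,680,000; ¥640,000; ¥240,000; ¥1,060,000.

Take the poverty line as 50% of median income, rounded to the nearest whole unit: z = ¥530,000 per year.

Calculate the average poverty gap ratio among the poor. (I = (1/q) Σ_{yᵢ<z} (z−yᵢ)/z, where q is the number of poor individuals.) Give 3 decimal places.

Incomes under z: ¥200,000, ¥240,000, ¥520,000 (q = 3 of N = 9).
Relative gaps: 0.6226, 0.5472, 0.0189; sum = 1.188679.
The income-gap ratio divides by q (the poor only): 1.188679 / 3 = 0.396.

0.396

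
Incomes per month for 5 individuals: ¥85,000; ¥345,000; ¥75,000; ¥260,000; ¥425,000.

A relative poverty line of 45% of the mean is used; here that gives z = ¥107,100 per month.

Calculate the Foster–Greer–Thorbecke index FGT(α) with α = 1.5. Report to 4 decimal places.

0.0516

Poor units: ¥75,000, ¥85,000 (q = 2 of N = 5).
Gap ratios (z−y)/z: (107100−75000)/107100 = 0.2997; (107100−85000)/107100 = 0.2063.
Raised to α = 1.5: 0.16409; 0.09374.
Sum = 0.257822; FGT(1.5) = 0.257822 / 5 = 0.0516.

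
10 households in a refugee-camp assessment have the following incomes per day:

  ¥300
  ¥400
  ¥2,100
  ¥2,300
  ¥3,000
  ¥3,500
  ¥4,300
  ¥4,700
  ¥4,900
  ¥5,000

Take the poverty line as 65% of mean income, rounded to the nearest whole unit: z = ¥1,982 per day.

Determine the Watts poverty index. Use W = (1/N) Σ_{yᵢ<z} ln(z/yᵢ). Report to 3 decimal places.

0.349

Incomes under z: ¥300, ¥400 (q = 2 of N = 10).
Log shortfalls: ln(1982/300) = 1.8881; ln(1982/400) = 1.6004.
W = 3.488476 / 10 = 0.349.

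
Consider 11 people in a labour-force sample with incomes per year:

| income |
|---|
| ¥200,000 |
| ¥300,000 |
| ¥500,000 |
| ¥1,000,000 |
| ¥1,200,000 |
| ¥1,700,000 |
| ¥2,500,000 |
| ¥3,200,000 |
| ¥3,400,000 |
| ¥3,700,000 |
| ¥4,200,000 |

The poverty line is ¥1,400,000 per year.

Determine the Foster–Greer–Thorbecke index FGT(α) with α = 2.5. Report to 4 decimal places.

0.1464

Poor units: ¥200,000, ¥300,000, ¥500,000, ¥1,000,000, ¥1,200,000 (q = 5 of N = 11).
Normalized shortfalls: (1400000−200000)/1400000 = 0.8571; (1400000−300000)/1400000 = 0.7857; (1400000−500000)/1400000 = 0.6429; (1400000−1000000)/1400000 = 0.2857; (1400000−1200000)/1400000 = 0.1429.
Raised to α = 2.5: 0.68019; 0.54722; 0.33135; 0.04363; 0.00771.
Sum = 1.610111; FGT(2.5) = 1.610111 / 11 = 0.1464.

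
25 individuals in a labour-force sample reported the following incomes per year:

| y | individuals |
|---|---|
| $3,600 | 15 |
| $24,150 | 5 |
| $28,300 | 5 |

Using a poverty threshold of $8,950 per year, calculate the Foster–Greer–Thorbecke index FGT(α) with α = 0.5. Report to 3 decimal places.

Incomes under z: 15×$3,600 (q = 15 of N = 25).
Relative gaps: (8950−3600)/8950 = 0.5978 (×15).
Raised to α = 0.5: 0.77315 (×15).
Sum = 11.597293; FGT(0.5) = 11.597293 / 25 = 0.464.

0.464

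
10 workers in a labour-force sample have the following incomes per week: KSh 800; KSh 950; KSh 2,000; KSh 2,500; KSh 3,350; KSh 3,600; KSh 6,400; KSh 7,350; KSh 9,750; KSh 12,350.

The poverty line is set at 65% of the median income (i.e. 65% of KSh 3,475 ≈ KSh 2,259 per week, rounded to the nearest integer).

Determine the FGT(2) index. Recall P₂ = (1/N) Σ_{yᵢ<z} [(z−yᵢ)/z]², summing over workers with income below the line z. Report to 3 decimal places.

Below z: KSh 800, KSh 950, KSh 2,000 (q = 3 of N = 10).
Gap ratios (z−y)/z: (2259−800)/2259 = 0.6459; (2259−950)/2259 = 0.5795; (2259−2000)/2259 = 0.1147.
Squared: 0.4171; 0.3358; 0.0131.
Sum = 0.766055; P₂ = 0.766055 / 10 = 0.077.

0.077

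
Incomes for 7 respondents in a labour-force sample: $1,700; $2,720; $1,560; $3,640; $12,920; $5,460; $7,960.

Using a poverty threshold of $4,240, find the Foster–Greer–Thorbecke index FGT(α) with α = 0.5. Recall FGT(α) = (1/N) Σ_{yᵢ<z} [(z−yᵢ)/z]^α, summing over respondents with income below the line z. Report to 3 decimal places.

Below the line: $1,560, $1,700, $2,720, $3,640 (q = 4 of N = 7).
Normalized shortfalls: (4240−1560)/4240 = 0.6321; (4240−1700)/4240 = 0.5991; (4240−2720)/4240 = 0.3585; (4240−3640)/4240 = 0.1415.
Raised to α = 0.5: 0.79503; 0.77399; 0.59874; 0.37618.
Sum = 2.543937; FGT(0.5) = 2.543937 / 7 = 0.363.

0.363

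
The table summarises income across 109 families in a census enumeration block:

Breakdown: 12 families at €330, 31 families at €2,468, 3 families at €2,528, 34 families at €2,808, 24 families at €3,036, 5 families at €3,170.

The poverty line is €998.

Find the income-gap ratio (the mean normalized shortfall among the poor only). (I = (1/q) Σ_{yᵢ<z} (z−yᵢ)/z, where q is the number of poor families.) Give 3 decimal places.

0.669

Below z: 12×€330 (q = 12 of N = 109).
Shortfall ratios (z−y)/z: 0.6693 (×12); sum = 8.032064.
I averages over the q = 12 poor units only: 8.032064 / 12 = 0.669.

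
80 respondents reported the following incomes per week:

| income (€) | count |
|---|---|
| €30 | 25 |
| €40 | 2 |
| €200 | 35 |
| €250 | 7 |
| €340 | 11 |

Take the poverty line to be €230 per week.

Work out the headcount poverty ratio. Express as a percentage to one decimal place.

77.5%

62 of the 80 respondents have income below €230.
H = 62/80 = 77.5%.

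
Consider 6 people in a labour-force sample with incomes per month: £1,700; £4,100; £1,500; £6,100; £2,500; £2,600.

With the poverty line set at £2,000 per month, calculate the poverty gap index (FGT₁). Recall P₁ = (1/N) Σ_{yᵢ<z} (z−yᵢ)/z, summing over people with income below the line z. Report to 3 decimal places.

Below the line: £1,500, £1,700 (q = 2 of N = 6).
Relative gaps: (2000−1500)/2000 = 0.2500; (2000−1700)/2000 = 0.1500.
Sum of shortfalls = 0.400000; P₁ averages over all N: 0.400000 / 6 = 0.067.

0.067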